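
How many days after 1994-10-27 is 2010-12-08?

Oct 27, 1994 → Oct 27, 1995: 365 days.
Oct 27, 1995 → Oct 27, 1996: 366 days (Feb 29, 1996 is in that span).
Oct 27, 1996 → Oct 27, 1997: 365 days.
Oct 27, 1997 → Oct 27, 1998: 365 days.
Oct 27, 1998 → Oct 27, 1999: 365 days.
Oct 27, 1999 → Oct 27, 2000: 366 days (Feb 29, 2000 is in that span).
Oct 27, 2000 → Oct 27, 2001: 365 days.
Oct 27, 2001 → Oct 27, 2002: 365 days.
Oct 27, 2002 → Oct 27, 2003: 365 days.
Oct 27, 2003 → Oct 27, 2004: 366 days (Feb 29, 2004 is in that span).
Oct 27, 2004 → Oct 27, 2005: 365 days.
Oct 27, 2005 → Oct 27, 2006: 365 days.
Oct 27, 2006 → Oct 27, 2007: 365 days.
Oct 27, 2007 → Oct 27, 2008: 366 days (Feb 29, 2008 is in that span).
Oct 27, 2008 → Oct 27, 2009: 365 days.
Oct 27, 2009 → Oct 27, 2010: 365 days.
Oct 27, 2010 → Nov 27, 2010: 31 days (October has 31).
Nov 27, 2010 → Dec 8, 2010: 11 days.
Total: 5886 days.

5886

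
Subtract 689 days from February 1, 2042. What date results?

−365 (one year) → Feb 1, 2041 (324 left).
−1 → Jan 31, 2041 (end of Jan, 31 days; 323 left).
−31 → Dec 31, 2040 (end of Dec, 31 days; 292 left).
−31 → Nov 30, 2040 (end of Nov, 30 days; 261 left).
−30 → Oct 31, 2040 (end of Oct, 31 days; 231 left).
−31 → Sep 30, 2040 (end of Sep, 30 days; 200 left).
−30 → Aug 31, 2040 (end of Aug, 31 days; 170 left).
−31 → Jul 31, 2040 (end of Jul, 31 days; 139 left).
−31 → Jun 30, 2040 (end of Jun, 30 days; 108 left).
−30 → May 31, 2040 (end of May, 31 days; 78 left).
−31 → Apr 30, 2040 (end of Apr, 30 days; 47 left).
−30 → Mar 31, 2040 (end of Mar, 31 days; 17 left).
−17 → Mar 14, 2040.

March 14, 2040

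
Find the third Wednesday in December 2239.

December 1, 2239 is a Sunday.
The first Wednesday is therefore December 4 (3 days later).
The third Wednesday is 4 + 2×7 = December 18.

December 18, 2239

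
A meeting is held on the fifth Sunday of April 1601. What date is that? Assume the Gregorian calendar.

April 29, 1601

April 1, 1601 is a Sunday.
The first Sunday is therefore April 1 (same day).
The fifth Sunday is 1 + 4×7 = April 29.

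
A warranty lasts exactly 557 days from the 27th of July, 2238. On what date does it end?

+365 (one year) → Jul 27, 2239 (192 left).
Jul has 31 days: +5 → Aug 1, 2239 (187 left).
Aug has 31 days: +31 → Sep 1, 2239 (156 left).
Sep has 30 days: +30 → Oct 1, 2239 (126 left).
Oct has 31 days: +31 → Nov 1, 2239 (95 left).
Nov has 30 days: +30 → Dec 1, 2239 (65 left).
Dec has 31 days: +31 → Jan 1, 2240 (34 left).
Jan has 31 days: +31 → Feb 1, 2240 (3 left).
+3 → Feb 4, 2240.

February 4, 2240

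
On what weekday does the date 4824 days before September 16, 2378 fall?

Friday

First find the weekday of Sep 16, 2378. Doomsday rule: the anchor day for the 2300s is Wednesday. For year 78: 78÷12 = 6 r 6, and 6÷4 = 1, so 6+6+1 = 13.
Wednesday + 13 ≡ Tuesday — that's 2378's doomsday.
In September the doomsday date is Sep 5.
Sep 16 is 11 days after Sep 5; 11 mod 7 = 4, so Tuesday + 4 = Saturday.
4824 mod 7 = 1, so 4824 days before a Saturday is Saturday − 1 = Friday.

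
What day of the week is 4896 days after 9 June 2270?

Sunday

Jun 9, 2270 is a Thursday.
4896 mod 7 = 3, so 4896 days after a Thursday is Thursday + 3 = Sunday.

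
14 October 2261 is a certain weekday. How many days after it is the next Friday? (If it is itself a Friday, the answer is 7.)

4

Oct 14, 2261 is a Monday.
From Monday to the next Friday is 4 days.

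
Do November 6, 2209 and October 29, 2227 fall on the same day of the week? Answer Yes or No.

Yes

From Nov 6, 2209 to Oct 29, 2227 is 6566 days.
6566 mod 7 = 0, so they are the same weekday.
(Nov 6, 2209 is a Monday; Oct 29, 2227 is a Monday.)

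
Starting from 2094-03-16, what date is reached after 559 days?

+365 (one year) → Mar 16, 2095 (194 left).
Mar has 31 days: +16 → Apr 1, 2095 (178 left).
Apr has 30 days: +30 → May 1, 2095 (148 left).
May has 31 days: +31 → Jun 1, 2095 (117 left).
Jun has 30 days: +30 → Jul 1, 2095 (87 left).
Jul has 31 days: +31 → Aug 1, 2095 (56 left).
Aug has 31 days: +31 → Sep 1, 2095 (25 left).
+25 → Sep 26, 2095.

September 26, 2095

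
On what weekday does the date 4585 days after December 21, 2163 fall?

Wednesday

Dec 21, 2163 is a Wednesday.
4585 mod 7 = 0, so 4585 days after a Wednesday is Wednesday + 0 = Wednesday.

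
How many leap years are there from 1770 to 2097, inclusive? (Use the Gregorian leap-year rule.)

Multiples of 4 in [1770,2097]: 82.
Of those, multiples of 100: 3 (not leap unless ÷400).
Multiples of 400: 1.
Leap years = 82 − 3 + 1 = 80.

80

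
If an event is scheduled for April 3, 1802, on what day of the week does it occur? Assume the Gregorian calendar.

January 1, 1802 is a Friday.
Jan 1, 1802 → Feb 1, 1802: 31 days (January has 31).
Feb 1, 1802 → Mar 1, 1802: 28 days (February has 28).
Mar 1, 1802 → Apr 1, 1802: 31 days (March has 31).
Apr 1, 1802 → Apr 3, 1802: 2 days.
Total: 92 days.
92 mod 7 = 1, so Friday + 1 = Saturday.

Saturday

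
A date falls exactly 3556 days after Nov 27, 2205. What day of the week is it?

Wednesday

First find the weekday of Nov 27, 2205. Doomsday rule: the anchor day for the 2200s is Friday. For year 05: 5÷12 = 0 r 5, and 5÷4 = 1, so 0+5+1 = 6.
Friday + 6 ≡ Thursday — that's 2205's doomsday.
In November the doomsday date is Nov 7.
Nov 27 is 20 days after Nov 7; 20 mod 7 = 6, so Thursday + 6 = Wednesday.
3556 mod 7 = 0, so 3556 days after a Wednesday is Wednesday + 0 = Wednesday.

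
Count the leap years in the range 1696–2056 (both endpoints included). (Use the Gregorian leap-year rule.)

88

Multiples of 4 in [1696,2056]: 91.
Of those, multiples of 100: 4 (not leap unless ÷400).
Multiples of 400: 1.
Leap years = 91 − 4 + 1 = 88.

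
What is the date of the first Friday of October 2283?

October 1, 2283 is a Monday.
The first Friday is therefore October 5 (4 days later).

October 5, 2283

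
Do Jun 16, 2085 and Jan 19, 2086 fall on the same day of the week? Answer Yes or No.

From Jun 16, 2085 to Jan 19, 2086 is 217 days.
217 mod 7 = 0, so they are the same weekday.
(Jun 16, 2085 is a Saturday; Jan 19, 2086 is a Saturday.)

Yes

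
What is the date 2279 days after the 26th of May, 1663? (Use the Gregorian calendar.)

August 21, 1669

+366 (one year; includes Feb 29, 1664) → May 26, 1664 (1913 left).
+365 (one year) → May 26, 1665 (1548 left).
+365 (one year) → May 26, 1666 (1183 left).
+365 (one year) → May 26, 1667 (818 left).
+366 (one year; includes Feb 29, 1668) → May 26, 1668 (452 left).
+365 (one year) → May 26, 1669 (87 left).
May has 31 days: +6 → Jun 1, 1669 (81 left).
Jun has 30 days: +30 → Jul 1, 1669 (51 left).
Jul has 31 days: +31 → Aug 1, 1669 (20 left).
+20 → Aug 21, 1669.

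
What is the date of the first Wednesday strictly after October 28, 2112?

Oct 28, 2112 is a Friday.
From Friday to the next Wednesday is 5 days.
Oct 28, 2112 + 5 = Nov 2, 2112.

November 2, 2112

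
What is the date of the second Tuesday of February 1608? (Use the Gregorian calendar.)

February 12, 1608

February 1, 1608 is a Friday.
The first Tuesday is therefore February 5 (4 days later).
The second Tuesday is 5 + 1×7 = February 12.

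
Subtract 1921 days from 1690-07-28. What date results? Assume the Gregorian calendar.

−365 (one year) → Jul 28, 1689 (1556 left).
−365 (one year) → Jul 28, 1688 (1191 left).
−366 (one year; includes Feb 29, 1688) → Jul 28, 1687 (825 left).
−365 (one year) → Jul 28, 1686 (460 left).
−365 (one year) → Jul 28, 1685 (95 left).
−28 → Jun 30, 1685 (end of Jun, 30 days; 67 left).
−30 → May 31, 1685 (end of May, 31 days; 37 left).
−31 → Apr 30, 1685 (end of Apr, 30 days; 6 left).
−6 → Apr 24, 1685.

April 24, 1685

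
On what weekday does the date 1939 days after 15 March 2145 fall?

Monday

Mar 15, 2145 is a Monday.
1939 mod 7 = 0, so 1939 days after a Monday is Monday + 0 = Monday.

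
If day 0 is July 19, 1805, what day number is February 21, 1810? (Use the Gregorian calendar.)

1678

Jul 19, 1805 → Jul 19, 1806: 365 days.
Jul 19, 1806 → Jul 19, 1807: 365 days.
Jul 19, 1807 → Jul 19, 1808: 366 days (Feb 29, 1808 is in that span).
Jul 19, 1808 → Jul 19, 1809: 365 days.
Jul 19, 1809 → Aug 19, 1809: 31 days (July has 31).
Aug 19, 1809 → Sep 19, 1809: 31 days (August has 31).
Sep 19, 1809 → Oct 19, 1809: 30 days (September has 30).
Oct 19, 1809 → Nov 19, 1809: 31 days (October has 31).
Nov 19, 1809 → Dec 19, 1809: 30 days (November has 30).
Dec 19, 1809 → Jan 19, 1810: 31 days (December has 31).
Jan 19, 1810 → Feb 19, 1810: 31 days (January has 31).
Feb 19, 1810 → Feb 21, 1810: 2 days.
Total: 1678 days.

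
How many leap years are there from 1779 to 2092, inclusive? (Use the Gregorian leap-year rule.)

Multiples of 4 in [1779,2092]: 79.
Of those, multiples of 100: 3 (not leap unless ÷400).
Multiples of 400: 1.
Leap years = 79 − 3 + 1 = 77.

77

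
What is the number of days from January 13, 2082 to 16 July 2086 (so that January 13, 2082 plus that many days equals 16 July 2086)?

1645

Jan 13, 2082 → Jan 13, 2083: 365 days.
Jan 13, 2083 → Jan 13, 2084: 365 days.
Jan 13, 2084 → Jan 13, 2085: 366 days (Feb 29, 2084 is in that span).
Jan 13, 2085 → Jan 13, 2086: 365 days.
Jan 13, 2086 → Feb 13, 2086: 31 days (January has 31).
Feb 13, 2086 → Mar 13, 2086: 28 days (February has 28).
Mar 13, 2086 → Apr 13, 2086: 31 days (March has 31).
Apr 13, 2086 → May 13, 2086: 30 days (April has 30).
May 13, 2086 → Jun 13, 2086: 31 days (May has 31).
Jun 13, 2086 → Jul 13, 2086: 30 days (June has 30).
Jul 13, 2086 → Jul 16, 2086: 3 days.
Total: 1645 days.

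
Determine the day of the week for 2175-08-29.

Tuesday

Doomsday rule: the anchor day for the 2100s is Sunday. For year 75: 75÷12 = 6 r 3, and 3÷4 = 0, so 6+3+0 = 9.
Sunday + 9 ≡ Tuesday — that's 2175's doomsday.
In August the doomsday date is Aug 8.
Aug 29 is 21 days after Aug 8; 21 mod 7 = 0, so Tuesday + 0 = Tuesday.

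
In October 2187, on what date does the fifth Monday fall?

October 29, 2187

October 1, 2187 is a Monday.
The first Monday is therefore October 1 (same day).
The fifth Monday is 1 + 4×7 = October 29.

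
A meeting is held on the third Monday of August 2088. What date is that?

August 16, 2088

August 1, 2088 is a Sunday.
The first Monday is therefore August 2 (1 days later).
The third Monday is 2 + 2×7 = August 16.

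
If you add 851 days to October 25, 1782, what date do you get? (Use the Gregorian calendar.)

February 22, 1785

+365 (one year) → Oct 25, 1783 (486 left).
+366 (one year; includes Feb 29, 1784) → Oct 25, 1784 (120 left).
Oct has 31 days: +7 → Nov 1, 1784 (113 left).
Nov has 30 days: +30 → Dec 1, 1784 (83 left).
Dec has 31 days: +31 → Jan 1, 1785 (52 left).
Jan has 31 days: +31 → Feb 1, 1785 (21 left).
+21 → Feb 22, 1785.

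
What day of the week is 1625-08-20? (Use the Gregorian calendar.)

Doomsday rule: the anchor day for the 1600s is Tuesday. For year 25: 25÷12 = 2 r 1, and 1÷4 = 0, so 2+1+0 = 3.
Tuesday + 3 ≡ Friday — that's 1625's doomsday.
In August the doomsday date is Aug 8.
Aug 20 is 12 days after Aug 8; 12 mod 7 = 5, so Friday + 5 = Wednesday.

Wednesday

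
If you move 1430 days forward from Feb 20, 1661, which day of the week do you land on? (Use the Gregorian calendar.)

Tuesday

Feb 20, 1661 is a Sunday.
1430 mod 7 = 2, so 1430 days after a Sunday is Sunday + 2 = Tuesday.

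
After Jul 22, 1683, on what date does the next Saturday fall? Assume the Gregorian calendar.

Jul 22, 1683 is a Thursday.
From Thursday to the next Saturday is 2 days.
Jul 22, 1683 + 2 = Jul 24, 1683.

July 24, 1683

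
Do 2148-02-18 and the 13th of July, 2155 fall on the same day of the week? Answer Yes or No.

From Feb 18, 2148 to Jul 13, 2155 is 2702 days.
2702 mod 7 = 0, so they are the same weekday.
(Feb 18, 2148 is a Sunday; Jul 13, 2155 is a Sunday.)

Yes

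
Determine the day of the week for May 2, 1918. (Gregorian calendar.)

Thursday

Doomsday rule: the anchor day for the 1900s is Wednesday. For year 18: 18÷12 = 1 r 6, and 6÷4 = 1, so 1+6+1 = 8.
Wednesday + 8 ≡ Thursday — that's 1918's doomsday.
In May the doomsday date is May 9.
May 2 is 7 days before May 9; 7 mod 7 = 0, so Thursday − 0 = Thursday.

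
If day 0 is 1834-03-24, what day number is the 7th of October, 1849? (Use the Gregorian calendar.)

5676

Mar 24, 1834 → Mar 24, 1835: 365 days.
Mar 24, 1835 → Mar 24, 1836: 366 days (Feb 29, 1836 is in that span).
Mar 24, 1836 → Mar 24, 1837: 365 days.
Mar 24, 1837 → Mar 24, 1838: 365 days.
Mar 24, 1838 → Mar 24, 1839: 365 days.
Mar 24, 1839 → Mar 24, 1840: 366 days (Feb 29, 1840 is in that span).
Mar 24, 1840 → Mar 24, 1841: 365 days.
Mar 24, 1841 → Mar 24, 1842: 365 days.
Mar 24, 1842 → Mar 24, 1843: 365 days.
Mar 24, 1843 → Mar 24, 1844: 366 days (Feb 29, 1844 is in that span).
Mar 24, 1844 → Mar 24, 1845: 365 days.
Mar 24, 1845 → Mar 24, 1846: 365 days.
Mar 24, 1846 → Mar 24, 1847: 365 days.
Mar 24, 1847 → Mar 24, 1848: 366 days (Feb 29, 1848 is in that span).
Mar 24, 1848 → Mar 24, 1849: 365 days.
Mar 24, 1849 → Apr 24, 1849: 31 days (March has 31).
Apr 24, 1849 → May 24, 1849: 30 days (April has 30).
May 24, 1849 → Jun 24, 1849: 31 days (May has 31).
Jun 24, 1849 → Jul 24, 1849: 30 days (June has 30).
Jul 24, 1849 → Aug 24, 1849: 31 days (July has 31).
Aug 24, 1849 → Sep 24, 1849: 31 days (August has 31).
Sep 24, 1849 → Oct 7, 1849: 13 days.
Total: 5676 days.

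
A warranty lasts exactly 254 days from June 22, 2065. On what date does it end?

March 3, 2066

Jun has 30 days: +9 → Jul 1, 2065 (245 left).
Jul has 31 days: +31 → Aug 1, 2065 (214 left).
Aug has 31 days: +31 → Sep 1, 2065 (183 left).
Sep has 30 days: +30 → Oct 1, 2065 (153 left).
Oct has 31 days: +31 → Nov 1, 2065 (122 left).
Nov has 30 days: +30 → Dec 1, 2065 (92 left).
Dec has 31 days: +31 → Jan 1, 2066 (61 left).
Jan has 31 days: +31 → Feb 1, 2066 (30 left).
Feb has 28 days: +28 → Mar 1, 2066 (2 left).
+2 → Mar 3, 2066.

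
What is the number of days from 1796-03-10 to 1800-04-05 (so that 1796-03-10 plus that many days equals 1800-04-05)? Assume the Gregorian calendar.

Mar 10, 1796 → Mar 10, 1797: 365 days.
Mar 10, 1797 → Mar 10, 1798: 365 days.
Mar 10, 1798 → Mar 10, 1799: 365 days.
Mar 10, 1799 → Apr 10, 1799: 31 days (March has 31).
Apr 10, 1799 → May 10, 1799: 30 days (April has 30).
May 10, 1799 → Jun 10, 1799: 31 days (May has 31).
Jun 10, 1799 → Jul 10, 1799: 30 days (June has 30).
Jul 10, 1799 → Aug 10, 1799: 31 days (July has 31).
Aug 10, 1799 → Sep 10, 1799: 31 days (August has 31).
Sep 10, 1799 → Oct 10, 1799: 30 days (September has 30).
Oct 10, 1799 → Nov 10, 1799: 31 days (October has 31).
Nov 10, 1799 → Dec 10, 1799: 30 days (November has 30).
Dec 10, 1799 → Jan 10, 1800: 31 days (December has 31).
Jan 10, 1800 → Feb 10, 1800: 31 days (January has 31).
Feb 10, 1800 → Mar 10, 1800: 28 days (February has 28).
Mar 10, 1800 → Apr 5, 1800: 26 days.
Total: 1486 days.

1486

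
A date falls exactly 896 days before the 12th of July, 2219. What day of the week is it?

First find the weekday of Jul 12, 2219. Doomsday rule: the anchor day for the 2200s is Friday. For year 19: 19÷12 = 1 r 7, and 7÷4 = 1, so 1+7+1 = 9.
Friday + 9 ≡ Sunday — that's 2219's doomsday.
In July the doomsday date is Jul 11.
Jul 12 is 1 day after Jul 11; 1 mod 7 = 1, so Sunday + 1 = Monday.
896 mod 7 = 0, so 896 days before a Monday is Monday − 0 = Monday.

Monday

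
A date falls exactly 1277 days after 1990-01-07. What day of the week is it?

Jan 7, 1990 is a Sunday.
1277 mod 7 = 3, so 1277 days after a Sunday is Sunday + 3 = Wednesday.

Wednesday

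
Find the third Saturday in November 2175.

November 18, 2175

November 1, 2175 is a Wednesday.
The first Saturday is therefore November 4 (3 days later).
The third Saturday is 4 + 2×7 = November 18.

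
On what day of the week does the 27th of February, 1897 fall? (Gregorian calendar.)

Doomsday rule: the anchor day for the 1800s is Friday. For year 97: 97÷12 = 8 r 1, and 1÷4 = 0, so 8+1+0 = 9.
Friday + 9 ≡ Sunday — that's 1897's doomsday.
In February the doomsday date is Feb 28 (1897 is not a leap year).
Feb 27 is 1 day before Feb 28; 1 mod 7 = 1, so Sunday − 1 = Saturday.

Saturday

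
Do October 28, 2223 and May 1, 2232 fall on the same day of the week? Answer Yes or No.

Yes

From Oct 28, 2223 to May 1, 2232 is 3108 days.
3108 mod 7 = 0, so they are the same weekday.
(Oct 28, 2223 is a Tuesday; May 1, 2232 is a Tuesday.)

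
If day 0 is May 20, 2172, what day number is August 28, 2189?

6309

May 20, 2172 → May 20, 2173: 365 days.
May 20, 2173 → May 20, 2174: 365 days.
May 20, 2174 → May 20, 2175: 365 days.
May 20, 2175 → May 20, 2176: 366 days (Feb 29, 2176 is in that span).
May 20, 2176 → May 20, 2177: 365 days.
May 20, 2177 → May 20, 2178: 365 days.
May 20, 2178 → May 20, 2179: 365 days.
May 20, 2179 → May 20, 2180: 366 days (Feb 29, 2180 is in that span).
May 20, 2180 → May 20, 2181: 365 days.
May 20, 2181 → May 20, 2182: 365 days.
May 20, 2182 → May 20, 2183: 365 days.
May 20, 2183 → May 20, 2184: 366 days (Feb 29, 2184 is in that span).
May 20, 2184 → May 20, 2185: 365 days.
May 20, 2185 → May 20, 2186: 365 days.
May 20, 2186 → May 20, 2187: 365 days.
May 20, 2187 → May 20, 2188: 366 days (Feb 29, 2188 is in that span).
May 20, 2188 → May 20, 2189: 365 days.
May 20, 2189 → Jun 20, 2189: 31 days (May has 31).
Jun 20, 2189 → Jul 20, 2189: 30 days (June has 30).
Jul 20, 2189 → Aug 20, 2189: 31 days (July has 31).
Aug 20, 2189 → Aug 28, 2189: 8 days.
Total: 6309 days.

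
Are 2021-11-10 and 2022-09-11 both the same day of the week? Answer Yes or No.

From Nov 10, 2021 to Sep 11, 2022 is 305 days.
305 mod 7 = 4, so they are different weekdays.
(Nov 10, 2021 is a Wednesday; Sep 11, 2022 is a Sunday.)

No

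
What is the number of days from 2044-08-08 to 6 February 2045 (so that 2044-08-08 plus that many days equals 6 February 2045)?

182

Aug 8, 2044 → Sep 8, 2044: 31 days (August has 31).
Sep 8, 2044 → Oct 8, 2044: 30 days (September has 30).
Oct 8, 2044 → Nov 8, 2044: 31 days (October has 31).
Nov 8, 2044 → Dec 8, 2044: 30 days (November has 30).
Dec 8, 2044 → Jan 8, 2045: 31 days (December has 31).
Jan 8, 2045 → Feb 6, 2045: 29 days.
Total: 182 days.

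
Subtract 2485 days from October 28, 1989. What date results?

−365 (one year) → Oct 28, 1988 (2120 left).
−366 (one year; includes Feb 29, 1988) → Oct 28, 1987 (1754 left).
−365 (one year) → Oct 28, 1986 (1389 left).
−365 (one year) → Oct 28, 1985 (1024 left).
−365 (one year) → Oct 28, 1984 (659 left).
−366 (one year; includes Feb 29, 1984) → Oct 28, 1983 (293 left).
−28 → Sep 30, 1983 (end of Sep, 30 days; 265 left).
−30 → Aug 31, 1983 (end of Aug, 31 days; 235 left).
−31 → Jul 31, 1983 (end of Jul, 31 days; 204 left).
−31 → Jun 30, 1983 (end of Jun, 30 days; 173 left).
−30 → May 31, 1983 (end of May, 31 days; 143 left).
−31 → Apr 30, 1983 (end of Apr, 30 days; 112 left).
−30 → Mar 31, 1983 (end of Mar, 31 days; 82 left).
−31 → Feb 28, 1983 (end of Feb, 28 days; 51 left).
−28 → Jan 31, 1983 (end of Jan, 31 days; 23 left).
−23 → Jan 8, 1983.

January 8, 1983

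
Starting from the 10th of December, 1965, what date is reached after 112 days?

April 1, 1966

Dec has 31 days: +22 → Jan 1, 1966 (90 left).
Jan has 31 days: +31 → Feb 1, 1966 (59 left).
Feb has 28 days: +28 → Mar 1, 1966 (31 left).
Mar has 31 days: +31 → Apr 1, 1966 (0 left).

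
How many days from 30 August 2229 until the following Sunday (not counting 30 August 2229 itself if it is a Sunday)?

7

Aug 30, 2229 is a Sunday.
From Sunday to the next Sunday is 7 days.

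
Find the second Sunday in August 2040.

August 12, 2040

August 1, 2040 is a Wednesday.
The first Sunday is therefore August 5 (4 days later).
The second Sunday is 5 + 1×7 = August 12.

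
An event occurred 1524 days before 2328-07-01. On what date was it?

−366 (one year; includes Feb 29, 2328) → Jul 1, 2327 (1158 left).
−365 (one year) → Jul 1, 2326 (793 left).
−365 (one year) → Jul 1, 2325 (428 left).
−365 (one year) → Jul 1, 2324 (63 left).
−1 → Jun 30, 2324 (end of Jun, 30 days; 62 left).
−30 → May 31, 2324 (end of May, 31 days; 32 left).
−31 → Apr 30, 2324 (end of Apr, 30 days; 1 left).
−1 → Apr 29, 2324.

April 29, 2324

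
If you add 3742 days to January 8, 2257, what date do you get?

April 8, 2267

+365 (one year) → Jan 8, 2258 (3377 left).
+365 (one year) → Jan 8, 2259 (3012 left).
+365 (one year) → Jan 8, 2260 (2647 left).
+366 (one year; includes Feb 29, 2260) → Jan 8, 2261 (2281 left).
+365 (one year) → Jan 8, 2262 (1916 left).
+365 (one year) → Jan 8, 2263 (1551 left).
+365 (one year) → Jan 8, 2264 (1186 left).
+366 (one year; includes Feb 29, 2264) → Jan 8, 2265 (820 left).
+365 (one year) → Jan 8, 2266 (455 left).
+365 (one year) → Jan 8, 2267 (90 left).
Jan has 31 days: +24 → Feb 1, 2267 (66 left).
Feb has 28 days: +28 → Mar 1, 2267 (38 left).
Mar has 31 days: +31 → Apr 1, 2267 (7 left).
+7 → Apr 8, 2267.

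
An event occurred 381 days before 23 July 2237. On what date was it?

July 7, 2236

−23 → Jun 30, 2237 (end of Jun, 30 days; 358 left).
−30 → May 31, 2237 (end of May, 31 days; 328 left).
−31 → Apr 30, 2237 (end of Apr, 30 days; 297 left).
−30 → Mar 31, 2237 (end of Mar, 31 days; 267 left).
−31 → Feb 28, 2237 (end of Feb, 28 days; 236 left).
−28 → Jan 31, 2237 (end of Jan, 31 days; 208 left).
−31 → Dec 31, 2236 (end of Dec, 31 days; 177 left).
−31 → Nov 30, 2236 (end of Nov, 30 days; 146 left).
−30 → Oct 31, 2236 (end of Oct, 31 days; 116 left).
−31 → Sep 30, 2236 (end of Sep, 30 days; 85 left).
−30 → Aug 31, 2236 (end of Aug, 31 days; 55 left).
−31 → Jul 31, 2236 (end of Jul, 31 days; 24 left).
−24 → Jul 7, 2236.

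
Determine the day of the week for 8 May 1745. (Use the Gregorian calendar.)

Saturday

Doomsday rule: the anchor day for the 1700s is Sunday. For year 45: 45÷12 = 3 r 9, and 9÷4 = 2, so 3+9+2 = 14.
Sunday + 14 ≡ Sunday — that's 1745's doomsday.
In May the doomsday date is May 9.
May 8 is 1 day before May 9; 1 mod 7 = 1, so Sunday − 1 = Saturday.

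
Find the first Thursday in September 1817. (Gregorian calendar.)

September 4, 1817

September 1, 1817 is a Monday.
The first Thursday is therefore September 4 (3 days later).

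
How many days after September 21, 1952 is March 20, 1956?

Sep 21, 1952 → Sep 21, 1953: 365 days.
Sep 21, 1953 → Sep 21, 1954: 365 days.
Sep 21, 1954 → Sep 21, 1955: 365 days.
Sep 21, 1955 → Oct 21, 1955: 30 days (September has 30).
Oct 21, 1955 → Nov 21, 1955: 31 days (October has 31).
Nov 21, 1955 → Dec 21, 1955: 30 days (November has 30).
Dec 21, 1955 → Jan 21, 1956: 31 days (December has 31).
Jan 21, 1956 → Feb 21, 1956: 31 days (January has 31).
Feb 21, 1956 → Mar 20, 1956: 28 days.
Total: 1276 days.

1276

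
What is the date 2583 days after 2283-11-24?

December 20, 2290

+366 (one year; includes Feb 29, 2284) → Nov 24, 2284 (2217 left).
+365 (one year) → Nov 24, 2285 (1852 left).
+365 (one year) → Nov 24, 2286 (1487 left).
+365 (one year) → Nov 24, 2287 (1122 left).
+366 (one year; includes Feb 29, 2288) → Nov 24, 2288 (756 left).
+365 (one year) → Nov 24, 2289 (391 left).
Nov has 30 days: +7 → Dec 1, 2289 (384 left).
Dec has 31 days: +31 → Jan 1, 2290 (353 left).
Jan has 31 days: +31 → Feb 1, 2290 (322 left).
Feb has 28 days: +28 → Mar 1, 2290 (294 left).
Mar has 31 days: +31 → Apr 1, 2290 (263 left).
Apr has 30 days: +30 → May 1, 2290 (233 left).
May has 31 days: +31 → Jun 1, 2290 (202 left).
Jun has 30 days: +30 → Jul 1, 2290 (172 left).
Jul has 31 days: +31 → Aug 1, 2290 (141 left).
Aug has 31 days: +31 → Sep 1, 2290 (110 left).
Sep has 30 days: +30 → Oct 1, 2290 (80 left).
Oct has 31 days: +31 → Nov 1, 2290 (49 left).
Nov has 30 days: +30 → Dec 1, 2290 (19 left).
+19 → Dec 20, 2290.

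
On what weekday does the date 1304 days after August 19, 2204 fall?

First find the weekday of Aug 19, 2204. Doomsday rule: the anchor day for the 2200s is Friday. For year 04: 4÷12 = 0 r 4, and 4÷4 = 1, so 0+4+1 = 5.
Friday + 5 ≡ Wednesday — that's 2204's doomsday.
In August the doomsday date is Aug 8.
Aug 19 is 11 days after Aug 8; 11 mod 7 = 4, so Wednesday + 4 = Sunday.
1304 mod 7 = 2, so 1304 days after a Sunday is Sunday + 2 = Tuesday.

Tuesday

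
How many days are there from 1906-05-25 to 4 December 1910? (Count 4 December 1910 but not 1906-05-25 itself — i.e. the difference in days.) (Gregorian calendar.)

1654

May 25, 1906 → May 25, 1907: 365 days.
May 25, 1907 → May 25, 1908: 366 days (Feb 29, 1908 is in that span).
May 25, 1908 → May 25, 1909: 365 days.
May 25, 1909 → May 25, 1910: 365 days.
May 25, 1910 → Jun 25, 1910: 31 days (May has 31).
Jun 25, 1910 → Jul 25, 1910: 30 days (June has 30).
Jul 25, 1910 → Aug 25, 1910: 31 days (July has 31).
Aug 25, 1910 → Sep 25, 1910: 31 days (August has 31).
Sep 25, 1910 → Oct 25, 1910: 30 days (September has 30).
Oct 25, 1910 → Nov 25, 1910: 31 days (October has 31).
Nov 25, 1910 → Dec 4, 1910: 9 days.
Total: 1654 days.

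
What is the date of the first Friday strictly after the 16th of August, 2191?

Aug 16, 2191 is a Tuesday.
From Tuesday to the next Friday is 3 days.
Aug 16, 2191 + 3 = Aug 19, 2191.

August 19, 2191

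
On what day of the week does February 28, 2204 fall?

Tuesday

Doomsday rule: the anchor day for the 2200s is Friday. For year 04: 4÷12 = 0 r 4, and 4÷4 = 1, so 0+4+1 = 5.
Friday + 5 ≡ Wednesday — that's 2204's doomsday.
In February the doomsday date is Feb 29 (2204 is a leap year (divisible by 4)).
Feb 28 is 1 day before Feb 29; 1 mod 7 = 1, so Wednesday − 1 = Tuesday.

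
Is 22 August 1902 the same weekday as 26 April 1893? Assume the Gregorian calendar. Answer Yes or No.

From Apr 26, 1893 to Aug 22, 1902 is 3404 days.
3404 mod 7 = 2, so they are different weekdays.
(Apr 26, 1893 is a Wednesday; Aug 22, 1902 is a Friday.)

No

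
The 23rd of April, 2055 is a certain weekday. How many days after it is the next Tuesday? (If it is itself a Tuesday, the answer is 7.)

Apr 23, 2055 is a Friday.
From Friday to the next Tuesday is 4 days.

4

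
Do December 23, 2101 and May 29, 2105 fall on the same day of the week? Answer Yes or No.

From Dec 23, 2101 to May 29, 2105 is 1253 days.
1253 mod 7 = 0, so they are the same weekday.
(Dec 23, 2101 is a Friday; May 29, 2105 is a Friday.)

Yes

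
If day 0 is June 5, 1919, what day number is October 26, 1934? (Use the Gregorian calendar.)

Jun 5, 1919 → Jun 5, 1920: 366 days (Feb 29, 1920 is in that span).
Jun 5, 1920 → Jun 5, 1921: 365 days.
Jun 5, 1921 → Jun 5, 1922: 365 days.
Jun 5, 1922 → Jun 5, 1923: 365 days.
Jun 5, 1923 → Jun 5, 1924: 366 days (Feb 29, 1924 is in that span).
Jun 5, 1924 → Jun 5, 1925: 365 days.
Jun 5, 1925 → Jun 5, 1926: 365 days.
Jun 5, 1926 → Jun 5, 1927: 365 days.
Jun 5, 1927 → Jun 5, 1928: 366 days (Feb 29, 1928 is in that span).
Jun 5, 1928 → Jun 5, 1929: 365 days.
Jun 5, 1929 → Jun 5, 1930: 365 days.
Jun 5, 1930 → Jun 5, 1931: 365 days.
Jun 5, 1931 → Jun 5, 1932: 366 days (Feb 29, 1932 is in that span).
Jun 5, 1932 → Jun 5, 1933: 365 days.
Jun 5, 1933 → Jun 5, 1934: 365 days.
Jun 5, 1934 → Jul 5, 1934: 30 days (June has 30).
Jul 5, 1934 → Aug 5, 1934: 31 days (July has 31).
Aug 5, 1934 → Sep 5, 1934: 31 days (August has 31).
Sep 5, 1934 → Oct 5, 1934: 30 days (September has 30).
Oct 5, 1934 → Oct 26, 1934: 21 days.
Total: 5622 days.

5622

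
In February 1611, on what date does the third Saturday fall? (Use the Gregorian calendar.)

February 1, 1611 is a Tuesday.
The first Saturday is therefore February 5 (4 days later).
The third Saturday is 5 + 2×7 = February 19.

February 19, 1611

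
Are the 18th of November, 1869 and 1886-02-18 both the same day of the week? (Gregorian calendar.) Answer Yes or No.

Yes

From Nov 18, 1869 to Feb 18, 1886 is 5936 days.
5936 mod 7 = 0, so they are the same weekday.
(Nov 18, 1869 is a Thursday; Feb 18, 1886 is a Thursday.)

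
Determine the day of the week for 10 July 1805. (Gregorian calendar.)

Doomsday rule: the anchor day for the 1800s is Friday. For year 05: 5÷12 = 0 r 5, and 5÷4 = 1, so 0+5+1 = 6.
Friday + 6 ≡ Thursday — that's 1805's doomsday.
In July the doomsday date is Jul 11.
Jul 10 is 1 day before Jul 11; 1 mod 7 = 1, so Thursday − 1 = Wednesday.

Wednesday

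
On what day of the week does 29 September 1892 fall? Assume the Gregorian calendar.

Doomsday rule: the anchor day for the 1800s is Friday. For year 92: 92÷12 = 7 r 8, and 8÷4 = 2, so 7+8+2 = 17.
Friday + 17 ≡ Monday — that's 1892's doomsday.
In September the doomsday date is Sep 5.
Sep 29 is 24 days after Sep 5; 24 mod 7 = 3, so Monday + 3 = Thursday.

Thursday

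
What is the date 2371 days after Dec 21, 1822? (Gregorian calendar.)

June 18, 1829

+365 (one year) → Dec 21, 1823 (2006 left).
+366 (one year; includes Feb 29, 1824) → Dec 21, 1824 (1640 left).
+365 (one year) → Dec 21, 1825 (1275 left).
+365 (one year) → Dec 21, 1826 (910 left).
+365 (one year) → Dec 21, 1827 (545 left).
+366 (one year; includes Feb 29, 1828) → Dec 21, 1828 (179 left).
Dec has 31 days: +11 → Jan 1, 1829 (168 left).
Jan has 31 days: +31 → Feb 1, 1829 (137 left).
Feb has 28 days: +28 → Mar 1, 1829 (109 left).
Mar has 31 days: +31 → Apr 1, 1829 (78 left).
Apr has 30 days: +30 → May 1, 1829 (48 left).
May has 31 days: +31 → Jun 1, 1829 (17 left).
+17 → Jun 18, 1829.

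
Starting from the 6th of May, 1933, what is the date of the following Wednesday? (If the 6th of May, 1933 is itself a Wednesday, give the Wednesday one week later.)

May 10, 1933

May 6, 1933 is a Saturday.
From Saturday to the next Wednesday is 4 days.
May 6, 1933 + 4 = May 10, 1933.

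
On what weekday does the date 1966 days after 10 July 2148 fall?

First find the weekday of Jul 10, 2148. Doomsday rule: the anchor day for the 2100s is Sunday. For year 48: 48÷12 = 4 r 0, and 0÷4 = 0, so 4+0+0 = 4.
Sunday + 4 ≡ Thursday — that's 2148's doomsday.
In July the doomsday date is Jul 11.
Jul 10 is 1 day before Jul 11; 1 mod 7 = 1, so Thursday − 1 = Wednesday.
1966 mod 7 = 6, so 1966 days after a Wednesday is Wednesday + 6 = Tuesday.

Tuesday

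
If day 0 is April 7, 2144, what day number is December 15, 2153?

Apr 7, 2144 → Apr 7, 2145: 365 days.
Apr 7, 2145 → Apr 7, 2146: 365 days.
Apr 7, 2146 → Apr 7, 2147: 365 days.
Apr 7, 2147 → Apr 7, 2148: 366 days (Feb 29, 2148 is in that span).
Apr 7, 2148 → Apr 7, 2149: 365 days.
Apr 7, 2149 → Apr 7, 2150: 365 days.
Apr 7, 2150 → Apr 7, 2151: 365 days.
Apr 7, 2151 → Apr 7, 2152: 366 days (Feb 29, 2152 is in that span).
Apr 7, 2152 → Apr 7, 2153: 365 days.
Apr 7, 2153 → May 7, 2153: 30 days (April has 30).
May 7, 2153 → Jun 7, 2153: 31 days (May has 31).
Jun 7, 2153 → Jul 7, 2153: 30 days (June has 30).
Jul 7, 2153 → Aug 7, 2153: 31 days (July has 31).
Aug 7, 2153 → Sep 7, 2153: 31 days (August has 31).
Sep 7, 2153 → Oct 7, 2153: 30 days (September has 30).
Oct 7, 2153 → Nov 7, 2153: 31 days (October has 31).
Nov 7, 2153 → Dec 7, 2153: 30 days (November has 30).
Dec 7, 2153 → Dec 15, 2153: 8 days.
Total: 3539 days.

3539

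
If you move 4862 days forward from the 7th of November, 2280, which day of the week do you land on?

Thursday

First find the weekday of Nov 7, 2280. Doomsday rule: the anchor day for the 2200s is Friday. For year 80: 80÷12 = 6 r 8, and 8÷4 = 2, so 6+8+2 = 16.
Friday + 16 ≡ Sunday — that's 2280's doomsday.
In November the doomsday date is Nov 7.
Nov 7 is the doomsday itself: Sunday.
4862 mod 7 = 4, so 4862 days after a Sunday is Sunday + 4 = Thursday.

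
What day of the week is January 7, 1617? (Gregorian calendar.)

Saturday

Doomsday rule: the anchor day for the 1600s is Tuesday. For year 17: 17÷12 = 1 r 5, and 5÷4 = 1, so 1+5+1 = 7.
Tuesday + 7 ≡ Tuesday — that's 1617's doomsday.
In January the doomsday date is Jan 3 (1617 is not a leap year).
Jan 7 is 4 days after Jan 3; 4 mod 7 = 4, so Tuesday + 4 = Saturday.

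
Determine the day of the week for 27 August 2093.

Thursday

Doomsday rule: the anchor day for the 2000s is Tuesday. For year 93: 93÷12 = 7 r 9, and 9÷4 = 2, so 7+9+2 = 18.
Tuesday + 18 ≡ Saturday — that's 2093's doomsday.
In August the doomsday date is Aug 8.
Aug 27 is 19 days after Aug 8; 19 mod 7 = 5, so Saturday + 5 = Thursday.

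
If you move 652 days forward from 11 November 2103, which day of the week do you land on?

Nov 11, 2103 is a Sunday.
652 mod 7 = 1, so 652 days after a Sunday is Sunday + 1 = Monday.

Monday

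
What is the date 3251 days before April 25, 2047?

−365 (one year) → Apr 25, 2046 (2886 left).
−365 (one year) → Apr 25, 2045 (2521 left).
−365 (one year) → Apr 25, 2044 (2156 left).
−366 (one year; includes Feb 29, 2044) → Apr 25, 2043 (1790 left).
−365 (one year) → Apr 25, 2042 (1425 left).
−365 (one year) → Apr 25, 2041 (1060 left).
−365 (one year) → Apr 25, 2040 (695 left).
−366 (one year; includes Feb 29, 2040) → Apr 25, 2039 (329 left).
−25 → Mar 31, 2039 (end of Mar, 31 days; 304 left).
−31 → Feb 28, 2039 (end of Feb, 28 days; 273 left).
−28 → Jan 31, 2039 (end of Jan, 31 days; 245 left).
−31 → Dec 31, 2038 (end of Dec, 31 days; 214 left).
−31 → Nov 30, 2038 (end of Nov, 30 days; 183 left).
−30 → Oct 31, 2038 (end of Oct, 31 days; 153 left).
−31 → Sep 30, 2038 (end of Sep, 30 days; 122 left).
−30 → Aug 31, 2038 (end of Aug, 31 days; 92 left).
−31 → Jul 31, 2038 (end of Jul, 31 days; 61 left).
−31 → Jun 30, 2038 (end of Jun, 30 days; 30 left).
−30 → May 31, 2038 (end of May, 31 days; 0 left).

May 31, 2038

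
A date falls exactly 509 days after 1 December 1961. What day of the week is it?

Dec 1, 1961 is a Friday.
509 mod 7 = 5, so 509 days after a Friday is Friday + 5 = Wednesday.

Wednesday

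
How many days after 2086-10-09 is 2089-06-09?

974

Oct 9, 2086 → Oct 9, 2087: 365 days.
Oct 9, 2087 → Oct 9, 2088: 366 days (Feb 29, 2088 is in that span).
Oct 9, 2088 → Nov 9, 2088: 31 days (October has 31).
Nov 9, 2088 → Dec 9, 2088: 30 days (November has 30).
Dec 9, 2088 → Jan 9, 2089: 31 days (December has 31).
Jan 9, 2089 → Feb 9, 2089: 31 days (January has 31).
Feb 9, 2089 → Mar 9, 2089: 28 days (February has 28).
Mar 9, 2089 → Apr 9, 2089: 31 days (March has 31).
Apr 9, 2089 → May 9, 2089: 30 days (April has 30).
May 9, 2089 → Jun 9, 2089: 31 days.
Total: 974 days.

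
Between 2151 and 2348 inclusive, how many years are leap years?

48

Multiples of 4 in [2151,2348]: 50.
Of those, multiples of 100: 2 (not leap unless ÷400).
Multiples of 400: 0.
Leap years = 50 − 2 + 0 = 48.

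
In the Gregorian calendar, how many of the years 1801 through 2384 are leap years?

Multiples of 4 in [1801,2384]: 146.
Of those, multiples of 100: 5 (not leap unless ÷400).
Multiples of 400: 1.
Leap years = 146 − 5 + 1 = 142.

142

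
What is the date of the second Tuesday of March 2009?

March 10, 2009

March 1, 2009 is a Sunday.
The first Tuesday is therefore March 3 (2 days later).
The second Tuesday is 3 + 1×7 = March 10.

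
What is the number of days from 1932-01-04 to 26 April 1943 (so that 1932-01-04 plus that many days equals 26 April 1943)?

Jan 4, 1932 → Jan 4, 1933: 366 days (Feb 29, 1932 is in that span).
Jan 4, 1933 → Jan 4, 1934: 365 days.
Jan 4, 1934 → Jan 4, 1935: 365 days.
Jan 4, 1935 → Jan 4, 1936: 365 days.
Jan 4, 1936 → Jan 4, 1937: 366 days (Feb 29, 1936 is in that span).
Jan 4, 1937 → Jan 4, 1938: 365 days.
Jan 4, 1938 → Jan 4, 1939: 365 days.
Jan 4, 1939 → Jan 4, 1940: 365 days.
Jan 4, 1940 → Jan 4, 1941: 366 days (Feb 29, 1940 is in that span).
Jan 4, 1941 → Jan 4, 1942: 365 days.
Jan 4, 1942 → Jan 4, 1943: 365 days.
Jan 4, 1943 → Feb 4, 1943: 31 days (January has 31).
Feb 4, 1943 → Mar 4, 1943: 28 days (February has 28).
Mar 4, 1943 → Apr 4, 1943: 31 days (March has 31).
Apr 4, 1943 → Apr 26, 1943: 22 days.
Total: 4130 days.

4130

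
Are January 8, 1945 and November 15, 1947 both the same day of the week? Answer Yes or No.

From Jan 8, 1945 to Nov 15, 1947 is 1041 days.
1041 mod 7 = 5, so they are different weekdays.
(Jan 8, 1945 is a Monday; Nov 15, 1947 is a Saturday.)

No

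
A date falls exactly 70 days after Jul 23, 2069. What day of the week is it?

First find the weekday of Jul 23, 2069. Doomsday rule: the anchor day for the 2000s is Tuesday. For year 69: 69÷12 = 5 r 9, and 9÷4 = 2, so 5+9+2 = 16.
Tuesday + 16 ≡ Thursday — that's 2069's doomsday.
In July the doomsday date is Jul 11.
Jul 23 is 12 days after Jul 11; 12 mod 7 = 5, so Thursday + 5 = Tuesday.
70 mod 7 = 0, so 70 days after a Tuesday is Tuesday + 0 = Tuesday.

Tuesday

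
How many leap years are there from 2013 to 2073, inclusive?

15

Multiples of 4 in [2013,2073]: 15.
Of those, multiples of 100: 0 (not leap unless ÷400).
Multiples of 400: 0.
Leap years = 15 − 0 + 0 = 15.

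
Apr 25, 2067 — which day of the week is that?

Monday

Doomsday rule: the anchor day for the 2000s is Tuesday. For year 67: 67÷12 = 5 r 7, and 7÷4 = 1, so 5+7+1 = 13.
Tuesday + 13 ≡ Monday — that's 2067's doomsday.
In April the doomsday date is Apr 4.
Apr 25 is 21 days after Apr 4; 21 mod 7 = 0, so Monday + 0 = Monday.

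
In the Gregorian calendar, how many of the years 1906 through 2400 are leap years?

Multiples of 4 in [1906,2400]: 124.
Of those, multiples of 100: 5 (not leap unless ÷400).
Multiples of 400: 2.
Leap years = 124 − 5 + 2 = 121.

121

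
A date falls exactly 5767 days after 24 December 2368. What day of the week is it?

Dec 24, 2368 is a Tuesday.
5767 mod 7 = 6, so 5767 days after a Tuesday is Tuesday + 6 = Monday.

Monday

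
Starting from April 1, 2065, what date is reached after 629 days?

December 21, 2066

+365 (one year) → Apr 1, 2066 (264 left).
Apr has 30 days: +30 → May 1, 2066 (234 left).
May has 31 days: +31 → Jun 1, 2066 (203 left).
Jun has 30 days: +30 → Jul 1, 2066 (173 left).
Jul has 31 days: +31 → Aug 1, 2066 (142 left).
Aug has 31 days: +31 → Sep 1, 2066 (111 left).
Sep has 30 days: +30 → Oct 1, 2066 (81 left).
Oct has 31 days: +31 → Nov 1, 2066 (50 left).
Nov has 30 days: +30 → Dec 1, 2066 (20 left).
+20 → Dec 21, 2066.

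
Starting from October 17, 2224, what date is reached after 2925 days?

+365 (one year) → Oct 17, 2225 (2560 left).
+365 (one year) → Oct 17, 2226 (2195 left).
+365 (one year) → Oct 17, 2227 (1830 left).
+366 (one year; includes Feb 29, 2228) → Oct 17, 2228 (1464 left).
+365 (one year) → Oct 17, 2229 (1099 left).
+365 (one year) → Oct 17, 2230 (734 left).
+365 (one year) → Oct 17, 2231 (369 left).
Oct has 31 days: +15 → Nov 1, 2231 (354 left).
Nov has 30 days: +30 → Dec 1, 2231 (324 left).
Dec has 31 days: +31 → Jan 1, 2232 (293 left).
Jan has 31 days: +31 → Feb 1, 2232 (262 left).
Feb has 29 days: +29 → Mar 1, 2232 (233 left).
Mar has 31 days: +31 → Apr 1, 2232 (202 left).
Apr has 30 days: +30 → May 1, 2232 (172 left).
May has 31 days: +31 → Jun 1, 2232 (141 left).
Jun has 30 days: +30 → Jul 1, 2232 (111 left).
Jul has 31 days: +31 → Aug 1, 2232 (80 left).
Aug has 31 days: +31 → Sep 1, 2232 (49 left).
Sep has 30 days: +30 → Oct 1, 2232 (19 left).
+19 → Oct 20, 2232.

October 20, 2232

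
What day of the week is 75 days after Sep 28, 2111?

First find the weekday of Sep 28, 2111. Doomsday rule: the anchor day for the 2100s is Sunday. For year 11: 11÷12 = 0 r 11, and 11÷4 = 2, so 0+11+2 = 13.
Sunday + 13 ≡ Saturday — that's 2111's doomsday.
In September the doomsday date is Sep 5.
Sep 28 is 23 days after Sep 5; 23 mod 7 = 2, so Saturday + 2 = Monday.
75 mod 7 = 5, so 75 days after a Monday is Monday + 5 = Saturday.

Saturday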